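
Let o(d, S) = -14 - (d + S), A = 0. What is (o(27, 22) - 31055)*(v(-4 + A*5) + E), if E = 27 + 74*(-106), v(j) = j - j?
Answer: 243249406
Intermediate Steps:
v(j) = 0
o(d, S) = -14 - S - d (o(d, S) = -14 - (S + d) = -14 + (-S - d) = -14 - S - d)
E = -7817 (E = 27 - 7844 = -7817)
(o(27, 22) - 31055)*(v(-4 + A*5) + E) = ((-14 - 1*22 - 1*27) - 31055)*(0 - 7817) = ((-14 - 22 - 27) - 31055)*(-7817) = (-63 - 31055)*(-7817) = -31118*(-7817) = 243249406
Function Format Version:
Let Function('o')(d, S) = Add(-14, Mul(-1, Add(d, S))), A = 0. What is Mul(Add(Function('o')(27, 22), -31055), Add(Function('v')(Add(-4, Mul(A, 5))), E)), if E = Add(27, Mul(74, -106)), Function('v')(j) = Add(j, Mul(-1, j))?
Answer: 243249406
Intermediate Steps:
Function('v')(j) = 0
Function('o')(d, S) = Add(-14, Mul(-1, S), Mul(-1, d)) (Function('o')(d, S) = Add(-14, Mul(-1, Add(S, d))) = Add(-14, Add(Mul(-1, S), Mul(-1, d))) = Add(-14, Mul(-1, S), Mul(-1, d)))
E = -7817 (E = Add(27, -7844) = -7817)
Mul(Add(Function('o')(27, 22), -31055), Add(Function('v')(Add(-4, Mul(A, 5))), E)) = Mul(Add(Add(-14, Mul(-1, 22), Mul(-1, 27)), -31055), Add(0, -7817)) = Mul(Add(Add(-14, -22, -27), -31055), -7817) = Mul(Add(-63, -31055), -7817) = Mul(-31118, -7817) = 243249406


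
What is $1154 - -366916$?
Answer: $368070$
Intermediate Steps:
$1154 - -366916 = 1154 + 366916 = 368070$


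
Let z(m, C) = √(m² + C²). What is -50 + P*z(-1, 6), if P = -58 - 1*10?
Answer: -50 - 68*√37 ≈ -463.63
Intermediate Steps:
P = -68 (P = -58 - 10 = -68)
z(m, C) = √(C² + m²)
-50 + P*z(-1, 6) = -50 - 68*√(6² + (-1)²) = -50 - 68*√(36 + 1) = -50 - 68*√37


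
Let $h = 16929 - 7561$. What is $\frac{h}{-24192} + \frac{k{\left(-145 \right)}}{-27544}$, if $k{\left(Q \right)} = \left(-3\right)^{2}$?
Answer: $- \frac{4035155}{10411632} \approx -0.38756$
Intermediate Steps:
$h = 9368$ ($h = 16929 - 7561 = 9368$)
$k{\left(Q \right)} = 9$
$\frac{h}{-24192} + \frac{k{\left(-145 \right)}}{-27544} = \frac{9368}{-24192} + \frac{9}{-27544} = 9368 \left(- \frac{1}{24192}\right) + 9 \left(- \frac{1}{27544}\right) = - \frac{1171}{3024} - \frac{9}{27544} = - \frac{4035155}{10411632}$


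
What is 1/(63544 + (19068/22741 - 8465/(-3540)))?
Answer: 16100628/1023150306289 ≈ 1.5736e-5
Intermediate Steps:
1/(63544 + (19068/22741 - 8465/(-3540))) = 1/(63544 + (19068*(1/22741) - 8465*(-1/3540))) = 1/(63544 + (19068/22741 + 1693/708)) = 1/(63544 + 52000657/16100628) = 1/(1023150306289/16100628) = 16100628/1023150306289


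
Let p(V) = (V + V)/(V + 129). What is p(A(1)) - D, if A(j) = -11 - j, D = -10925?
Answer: 426067/39 ≈ 10925.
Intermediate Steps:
p(V) = 2*V/(129 + V) (p(V) = (2*V)/(129 + V) = 2*V/(129 + V))
p(A(1)) - D = 2*(-11 - 1*1)/(129 + (-11 - 1*1)) - 1*(-10925) = 2*(-11 - 1)/(129 + (-11 - 1)) + 10925 = 2*(-12)/(129 - 12) + 10925 = 2*(-12)/117 + 10925 = 2*(-12)*(1/117) + 10925 = -8/39 + 10925 = 426067/39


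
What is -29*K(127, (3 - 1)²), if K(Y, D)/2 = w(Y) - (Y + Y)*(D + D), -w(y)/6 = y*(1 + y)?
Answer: 5774944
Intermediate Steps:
w(y) = -6*y*(1 + y)
K(Y, D) = -12*Y*(1 + Y) - 8*D*Y (K(Y, D) = 2*(-6*Y*(1 + Y) - (Y + Y)*(D + D)) = 2*(-6*Y*(1 + Y) - 2*Y*2*D) = 2*(-6*Y*(1 + Y) - 4*D*Y) = -12*Y*(1 + Y) - 8*D*Y)
-29*K(127, (3 - 1)²) = -116*127*(-3 - 3*127 - 2*(3 - 1)²) = -116*127*(-3 - 381 - 2*2²) = -116*127*(-3 - 381 - 2*4) = -116*127*(-3 - 381 - 8) = -116*127*(-392) = -29*(-199136) = 5774944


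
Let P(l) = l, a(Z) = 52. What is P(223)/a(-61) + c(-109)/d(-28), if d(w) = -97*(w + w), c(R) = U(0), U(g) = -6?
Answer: 75689/17654 ≈ 4.2874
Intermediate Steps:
c(R) = -6
d(w) = -194*w
P(223)/a(-61) + c(-109)/d(-28) = 223/52 - 6/((-194*(-28))) = 223*(1/52) - 6/5432 = 223/52 - 6*1/5432 = 223/52 - 3/2716 = 75689/17654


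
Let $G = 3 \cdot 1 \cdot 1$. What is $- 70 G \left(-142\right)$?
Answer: $29820$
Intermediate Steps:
$G = 3$ ($G = 3 \cdot 1 = 3$)
$- 70 G \left(-142\right) = \left(-70\right) 3 \left(-142\right) = \left(-210\right) \left(-142\right) = 29820$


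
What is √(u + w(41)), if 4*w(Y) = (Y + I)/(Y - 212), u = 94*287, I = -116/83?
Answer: √6690637553/498 ≈ 164.25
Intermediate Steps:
I = -116/83 (I = -116*1/83 = -116/83 ≈ -1.3976)
u = 26978
w(Y) = (-116/83 + Y)/(4*(-212 + Y)) (w(Y) = ((Y - 116/83)/(Y - 212))/4 = ((-116/83 + Y)/(-212 + Y))/4 = (-116/83 + Y)/(4*(-212 + Y)))
√(u + w(41)) = √(26978 + (-116 + 83*41)/(332*(-212 + 41))) = √(26978 + (1/332)*(-116 + 3403)/(-171)) = √(26978 + (1/332)*(-1/171)*3287) = √(26978 - 173/2988) = √(80610091/2988) = √6690637553/498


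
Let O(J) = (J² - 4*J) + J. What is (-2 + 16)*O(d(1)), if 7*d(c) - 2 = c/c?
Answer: -108/7 ≈ -15.429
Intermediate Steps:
d(c) = 3/7 (d(c) = 2/7 + (c/c)/7 = 2/7 + (⅐)*1 = 2/7 + ⅐ = 3/7)
O(J) = J² - 3*J
(-2 + 16)*O(d(1)) = (-2 + 16)*(3*(-3 + 3/7)/7) = 14*((3/7)*(-18/7)) = 14*(-54/49) = -108/7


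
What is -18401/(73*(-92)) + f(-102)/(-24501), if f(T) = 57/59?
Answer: 8866449449/3236124748 ≈ 2.7398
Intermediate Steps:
f(T) = 57/59 (f(T) = 57*(1/59) = 57/59)
-18401/(73*(-92)) + f(-102)/(-24501) = -18401/(73*(-92)) + (57/59)/(-24501) = -18401/(-6716) + (57/59)*(-1/24501) = -18401*(-1/6716) - 19/481853 = 18401/6716 - 19/481853 = 8866449449/3236124748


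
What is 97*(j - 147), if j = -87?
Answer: -22698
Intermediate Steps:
97*(j - 147) = 97*(-87 - 147) = 97*(-234) = -22698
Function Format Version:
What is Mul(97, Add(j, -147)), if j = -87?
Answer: -22698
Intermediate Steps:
Mul(97, Add(j, -147)) = Mul(97, Add(-87, -147)) = Mul(97, -234) = -22698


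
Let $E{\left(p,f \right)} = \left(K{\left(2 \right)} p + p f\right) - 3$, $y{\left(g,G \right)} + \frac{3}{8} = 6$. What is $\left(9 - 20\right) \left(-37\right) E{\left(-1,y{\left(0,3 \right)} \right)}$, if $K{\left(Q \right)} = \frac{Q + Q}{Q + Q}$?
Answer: $- \frac{31339}{8} \approx -3917.4$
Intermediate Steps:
$K{\left(Q \right)} = 1$ ($K{\left(Q \right)} = \frac{2 Q}{2 Q} = 2 Q \frac{1}{2 Q} = 1$)
$y{\left(g,G \right)} = \frac{45}{8}$ ($y{\left(g,G \right)} = - \frac{3}{8} + 6 = \frac{45}{8}$)
$E{\left(p,f \right)} = -3 + p + f p$ ($E{\left(p,f \right)} = \left(1 p + p f\right) - 3 = \left(p + f p\right) - 3 = -3 + p + f p$)
$\left(9 - 20\right) \left(-37\right) E{\left(-1,y{\left(0,3 \right)} \right)} = \left(9 - 20\right) \left(-37\right) \left(-3 - 1 + \frac{45}{8} \left(-1\right)\right) = \left(-11\right) \left(-37\right) \left(-3 - 1 - \frac{45}{8}\right) = 407 \left(- \frac{77}{8}\right) = - \frac{31339}{8}$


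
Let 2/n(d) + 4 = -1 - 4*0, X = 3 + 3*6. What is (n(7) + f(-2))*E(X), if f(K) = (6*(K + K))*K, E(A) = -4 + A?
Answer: 4046/5 ≈ 809.20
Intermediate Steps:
X = 21 (X = 3 + 18 = 21)
n(d) = -⅖ (n(d) = 2/(-4 + (-1 - 4*0)) = 2/(-4 + (-1 + 0)) = 2/(-4 - 1) = 2/(-5) = 2*(-⅕) = -⅖)
f(K) = 12*K² (f(K) = (6*(2*K))*K = (12*K)*K = 12*K²)
(n(7) + f(-2))*E(X) = (-⅖ + 12*(-2)²)*(-4 + 21) = (-⅖ + 12*4)*17 = (-⅖ + 48)*17 = (238/5)*17 = 4046/5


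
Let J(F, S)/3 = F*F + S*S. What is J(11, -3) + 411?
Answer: 801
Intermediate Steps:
J(F, S) = 3*F² + 3*S² (J(F, S) = 3*(F*F + S*S) = 3*(F² + S²) = 3*F² + 3*S²)
J(11, -3) + 411 = (3*11² + 3*(-3)²) + 411 = (3*121 + 3*9) + 411 = (363 + 27) + 411 = 390 + 411 = 801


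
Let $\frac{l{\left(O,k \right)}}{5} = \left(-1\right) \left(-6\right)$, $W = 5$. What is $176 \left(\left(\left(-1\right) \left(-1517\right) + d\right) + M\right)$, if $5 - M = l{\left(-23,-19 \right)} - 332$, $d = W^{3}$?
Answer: $343024$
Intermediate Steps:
$d = 125$ ($d = 5^{3} = 125$)
$l{\left(O,k \right)} = 30$ ($l{\left(O,k \right)} = 5 \left(\left(-1\right) \left(-6\right)\right) = 5 \cdot 6 = 30$)
$M = 307$ ($M = 5 - \left(30 - 332\right) = 5 - -302 = 5 + 302 = 307$)
$176 \left(\left(\left(-1\right) \left(-1517\right) + d\right) + M\right) = 176 \left(\left(\left(-1\right) \left(-1517\right) + 125\right) + 307\right) = 176 \left(\left(1517 + 125\right) + 307\right) = 176 \left(1642 + 307\right) = 176 \cdot 1949 = 343024$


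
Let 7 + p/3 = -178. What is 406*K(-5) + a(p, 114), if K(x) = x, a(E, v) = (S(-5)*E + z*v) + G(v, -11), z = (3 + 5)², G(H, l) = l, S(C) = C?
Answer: 8030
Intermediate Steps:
p = -555 (p = -21 + 3*(-178) = -21 - 534 = -555)
z = 64 (z = 8² = 64)
a(E, v) = -11 - 5*E + 64*v (a(E, v) = (-5*E + 64*v) - 11 = -11 - 5*E + 64*v)
406*K(-5) + a(p, 114) = 406*(-5) + (-11 - 5*(-555) + 64*114) = -2030 + (-11 + 2775 + 7296) = -2030 + 10060 = 8030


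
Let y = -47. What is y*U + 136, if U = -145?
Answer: 6951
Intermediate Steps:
y*U + 136 = -47*(-145) + 136 = 6815 + 136 = 6951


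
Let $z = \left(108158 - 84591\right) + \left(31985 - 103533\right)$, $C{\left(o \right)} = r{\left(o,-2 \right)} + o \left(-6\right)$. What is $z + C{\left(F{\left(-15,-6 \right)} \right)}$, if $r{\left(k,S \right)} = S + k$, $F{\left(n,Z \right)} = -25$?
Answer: $-47858$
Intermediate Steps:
$C{\left(o \right)} = -2 - 5 o$ ($C{\left(o \right)} = \left(-2 + o\right) + o \left(-6\right) = \left(-2 + o\right) - 6 o = -2 - 5 o$)
$z = -47981$ ($z = \left(108158 - 84591\right) + \left(31985 - 103533\right) = 23567 - 71548 = -47981$)
$z + C{\left(F{\left(-15,-6 \right)} \right)} = -47981 - -123 = -47981 + \left(-2 + 125\right) = -47981 + 123 = -47858$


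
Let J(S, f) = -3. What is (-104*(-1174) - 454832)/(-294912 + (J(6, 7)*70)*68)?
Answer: 13864/12883 ≈ 1.0761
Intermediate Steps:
(-104*(-1174) - 454832)/(-294912 + (J(6, 7)*70)*68) = (-104*(-1174) - 454832)/(-294912 - 3*70*68) = (122096 - 454832)/(-294912 - 210*68) = -332736/(-294912 - 14280) = -332736/(-309192) = -332736*(-1/309192) = 13864/12883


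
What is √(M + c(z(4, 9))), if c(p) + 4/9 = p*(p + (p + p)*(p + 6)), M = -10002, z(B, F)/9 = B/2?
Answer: √52862/3 ≈ 76.639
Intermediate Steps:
z(B, F) = 9*B/2 (z(B, F) = 9*(B/2) = 9*B/2)
c(p) = -4/9 + p*(p + 2*p*(6 + p)) (c(p) = -4/9 + p*(p + (p + p)*(p + 6)) = -4/9 + p*(p + (2*p)*(6 + p)) = -4/9 + p*(p + 2*p*(6 + p)))
√(M + c(z(4, 9))) = √(-10002 + (-4/9 + 2*((9/2)*4)³ + 13*((9/2)*4)²)) = √(-10002 + (-4/9 + 2*18³ + 13*18²)) = √(-10002 + (-4/9 + 2*5832 + 13*324)) = √(-10002 + (-4/9 + 11664 + 4212)) = √(-10002 + 142880/9) = √(52862/9) = √52862/3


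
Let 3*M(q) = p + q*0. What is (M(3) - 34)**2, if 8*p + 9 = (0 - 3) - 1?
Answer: 687241/576 ≈ 1193.1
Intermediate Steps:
p = -13/8 (p = -9/8 + ((0 - 3) - 1)/8 = -9/8 + (-3 - 1)/8 = -9/8 + (1/8)*(-4) = -9/8 - 1/2 = -13/8 ≈ -1.6250)
M(q) = -13/24 (M(q) = (-13/8 + q*0)/3 = (-13/8 + 0)/3 = (1/3)*(-13/8) = -13/24)
(M(3) - 34)**2 = (-13/24 - 34)**2 = (-829/24)**2 = 687241/576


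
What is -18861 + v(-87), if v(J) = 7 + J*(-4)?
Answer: -18506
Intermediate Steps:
v(J) = 7 - 4*J
-18861 + v(-87) = -18861 + (7 - 4*(-87)) = -18861 + (7 + 348) = -18861 + 355 = -18506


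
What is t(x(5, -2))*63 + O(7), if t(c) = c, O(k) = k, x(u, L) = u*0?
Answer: 7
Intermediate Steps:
x(u, L) = 0
t(x(5, -2))*63 + O(7) = 0*63 + 7 = 0 + 7 = 7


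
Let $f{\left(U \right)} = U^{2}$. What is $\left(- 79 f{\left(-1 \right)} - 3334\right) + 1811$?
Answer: $-1602$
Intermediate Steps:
$\left(- 79 f{\left(-1 \right)} - 3334\right) + 1811 = \left(- 79 \left(-1\right)^{2} - 3334\right) + 1811 = \left(\left(-79\right) 1 - 3334\right) + 1811 = \left(-79 - 3334\right) + 1811 = -3413 + 1811 = -1602$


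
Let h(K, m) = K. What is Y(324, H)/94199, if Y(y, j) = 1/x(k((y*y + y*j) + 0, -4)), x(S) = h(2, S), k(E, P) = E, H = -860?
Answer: 1/188398 ≈ 5.3079e-6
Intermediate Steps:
x(S) = 2
Y(y, j) = ½ (Y(y, j) = 1/2 = ½)
Y(324, H)/94199 = (½)/94199 = (½)*(1/94199) = 1/188398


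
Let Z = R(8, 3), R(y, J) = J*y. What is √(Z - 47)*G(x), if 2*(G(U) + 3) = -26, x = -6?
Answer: -16*I*√23 ≈ -76.733*I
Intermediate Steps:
Z = 24 (Z = 3*8 = 24)
G(U) = -16 (G(U) = -3 + (½)*(-26) = -3 - 13 = -16)
√(Z - 47)*G(x) = √(24 - 47)*(-16) = √(-23)*(-16) = (I*√23)*(-16) = -16*I*√23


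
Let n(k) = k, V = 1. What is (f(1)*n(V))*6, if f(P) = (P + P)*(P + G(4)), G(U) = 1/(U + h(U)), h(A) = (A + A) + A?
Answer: 51/4 ≈ 12.750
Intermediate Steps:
h(A) = 3*A (h(A) = 2*A + A = 3*A)
G(U) = 1/(4*U) (G(U) = 1/(U + 3*U) = 1/(4*U))
f(P) = 2*P*(1/16 + P) (f(P) = (P + P)*(P + (¼)/4) = (2*P)*(P + (¼)*(¼)) = (2*P)*(P + 1/16) = (2*P)*(1/16 + P) = 2*P*(1/16 + P))
(f(1)*n(V))*6 = (((⅛)*1*(1 + 16*1))*1)*6 = (((⅛)*1*(1 + 16))*1)*6 = (((⅛)*1*17)*1)*6 = ((17/8)*1)*6 = (17/8)*6 = 51/4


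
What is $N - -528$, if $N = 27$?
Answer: $555$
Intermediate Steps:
$N - -528 = 27 - -528 = 27 + 528 = 555$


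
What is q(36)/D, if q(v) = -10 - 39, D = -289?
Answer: 49/289 ≈ 0.16955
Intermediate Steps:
q(v) = -49
q(36)/D = -49/(-289) = -49*(-1/289) = 49/289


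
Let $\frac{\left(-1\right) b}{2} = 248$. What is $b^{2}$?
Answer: $246016$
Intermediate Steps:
$b = -496$ ($b = \left(-2\right) 248 = -496$)
$b^{2} = \left(-496\right)^{2} = 246016$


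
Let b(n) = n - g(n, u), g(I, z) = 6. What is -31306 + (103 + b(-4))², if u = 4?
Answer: -22657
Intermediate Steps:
b(n) = -6 + n (b(n) = n - 1*6 = n - 6 = -6 + n)
-31306 + (103 + b(-4))² = -31306 + (103 + (-6 - 4))² = -31306 + (103 - 10)² = -31306 + 93² = -31306 + 8649 = -22657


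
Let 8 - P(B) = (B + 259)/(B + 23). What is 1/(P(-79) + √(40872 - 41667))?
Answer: 2198/180469 - 196*I*√795/180469 ≈ 0.012179 - 0.030622*I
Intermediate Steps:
P(B) = 8 - (259 + B)/(23 + B) (P(B) = 8 - (B + 259)/(B + 23) = 8 - (259 + B)/(23 + B))
1/(P(-79) + √(40872 - 41667)) = 1/((-75 + 7*(-79))/(23 - 79) + √(40872 - 41667)) = 1/((-75 - 553)/(-56) + √(-795)) = 1/(-1/56*(-628) + I*√795) = 1/(157/14 + I*√795)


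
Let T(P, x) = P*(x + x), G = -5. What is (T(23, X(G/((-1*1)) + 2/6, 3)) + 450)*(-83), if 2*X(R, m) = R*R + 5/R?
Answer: -13455379/144 ≈ -93440.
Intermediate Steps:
X(R, m) = R²/2 + 5/(2*R) (X(R, m) = (R*R + 5/R)/2 = (R² + 5/R)/2 = R²/2 + 5/(2*R))
T(P, x) = 2*P*x (T(P, x) = P*(2*x) = 2*P*x)
(T(23, X(G/((-1*1)) + 2/6, 3)) + 450)*(-83) = (2*23*((5 + (-5/((-1*1)) + 2/6)³)/(2*(-5/((-1*1)) + 2/6))) + 450)*(-83) = (2*23*((5 + (-5/(-1) + 2*(⅙))³)/(2*(-5/(-1) + 2*(⅙)))) + 450)*(-83) = (2*23*((5 + (-5*(-1) + ⅓)³)/(2*(-5*(-1) + ⅓))) + 450)*(-83) = (2*23*((5 + (5 + ⅓)³)/(2*(5 + ⅓))) + 450)*(-83) = (2*23*((5 + (16/3)³)/(2*(16/3))) + 450)*(-83) = (2*23*((½)*(3/16)*(5 + 4096/27)) + 450)*(-83) = (2*23*((½)*(3/16)*(4231/27)) + 450)*(-83) = (2*23*(4231/288) + 450)*(-83) = (97313/144 + 450)*(-83) = (162113/144)*(-83) = -13455379/144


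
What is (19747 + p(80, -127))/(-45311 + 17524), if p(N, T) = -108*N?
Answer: -11107/27787 ≈ -0.39972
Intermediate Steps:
(19747 + p(80, -127))/(-45311 + 17524) = (19747 - 108*80)/(-45311 + 17524) = (19747 - 8640)/(-27787) = 11107*(-1/27787) = -11107/27787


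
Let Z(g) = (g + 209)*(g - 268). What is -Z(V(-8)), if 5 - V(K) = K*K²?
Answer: -180774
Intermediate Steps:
V(K) = 5 - K³ (V(K) = 5 - K*K² = 5 - K³)
Z(g) = (-268 + g)*(209 + g) (Z(g) = (209 + g)*(-268 + g) = (-268 + g)*(209 + g))
-Z(V(-8)) = -(-56012 + (5 - 1*(-8)³)² - 59*(5 - 1*(-8)³)) = -(-56012 + (5 - 1*(-512))² - 59*(5 - 1*(-512))) = -(-56012 + (5 + 512)² - 59*(5 + 512)) = -(-56012 + 517² - 59*517) = -(-56012 + 267289 - 30503) = -1*180774 = -180774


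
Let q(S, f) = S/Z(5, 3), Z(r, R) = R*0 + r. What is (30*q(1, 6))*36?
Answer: 216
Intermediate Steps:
Z(r, R) = r (Z(r, R) = 0 + r = r)
q(S, f) = S/5
(30*q(1, 6))*36 = (30*((⅕)*1))*36 = (30*(⅕))*36 = 6*36 = 216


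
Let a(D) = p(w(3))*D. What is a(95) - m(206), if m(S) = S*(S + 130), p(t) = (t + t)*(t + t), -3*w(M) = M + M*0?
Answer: -68836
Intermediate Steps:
w(M) = -M/3 (w(M) = -(M + M*0)/3 = -(M + 0)/3 = -M/3)
p(t) = 4*t**2 (p(t) = (2*t)*(2*t) = 4*t**2)
a(D) = 4*D (a(D) = (4*(-1/3*3)**2)*D = (4*(-1)**2)*D = (4*1)*D = 4*D)
m(S) = S*(130 + S)
a(95) - m(206) = 4*95 - 206*(130 + 206) = 380 - 206*336 = 380 - 1*69216 = 380 - 69216 = -68836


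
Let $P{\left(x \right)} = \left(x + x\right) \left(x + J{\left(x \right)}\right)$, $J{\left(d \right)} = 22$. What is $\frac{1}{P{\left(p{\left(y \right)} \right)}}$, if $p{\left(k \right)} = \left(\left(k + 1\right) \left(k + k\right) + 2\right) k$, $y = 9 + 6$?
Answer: $\frac{1}{104863920} \approx 9.5362 \cdot 10^{-9}$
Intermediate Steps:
$y = 15$
$p{\left(k \right)} = k \left(2 + 2 k \left(1 + k\right)\right)$ ($p{\left(k \right)} = \left(\left(1 + k\right) 2 k + 2\right) k = \left(2 k \left(1 + k\right) + 2\right) k = \left(2 + 2 k \left(1 + k\right)\right) k = k \left(2 + 2 k \left(1 + k\right)\right)$)
$P{\left(x \right)} = 2 x \left(22 + x\right)$ ($P{\left(x \right)} = \left(x + x\right) \left(x + 22\right) = 2 x \left(22 + x\right)$)
$\frac{1}{P{\left(p{\left(y \right)} \right)}} = \frac{1}{2 \cdot 2 \cdot 15 \left(1 + 15 + 15^{2}\right) \left(22 + 2 \cdot 15 \left(1 + 15 + 15^{2}\right)\right)} = \frac{1}{2 \cdot 2 \cdot 15 \left(1 + 15 + 225\right) \left(22 + 2 \cdot 15 \left(1 + 15 + 225\right)\right)} = \frac{1}{2 \cdot 2 \cdot 15 \cdot 241 \left(22 + 2 \cdot 15 \cdot 241\right)} = \frac{1}{2 \cdot 7230 \left(22 + 7230\right)} = \frac{1}{2 \cdot 7230 \cdot 7252} = \frac{1}{104863920}$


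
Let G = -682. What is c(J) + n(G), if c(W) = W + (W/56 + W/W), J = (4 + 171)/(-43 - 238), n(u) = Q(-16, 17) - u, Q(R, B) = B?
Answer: 1572175/2248 ≈ 699.37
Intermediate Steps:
n(u) = 17 - u
J = -175/281 (J = 175/(-281) = 175*(-1/281) = -175/281 ≈ -0.62278)
c(W) = 1 + 57*W/56 (c(W) = W + (W*(1/56) + 1) = W + (W/56 + 1) = W + (1 + W/56) = 1 + 57*W/56)
c(J) + n(G) = (1 + (57/56)*(-175/281)) + (17 - 1*(-682)) = (1 - 1425/2248) + (17 + 682) = 823/2248 + 699 = 1572175/2248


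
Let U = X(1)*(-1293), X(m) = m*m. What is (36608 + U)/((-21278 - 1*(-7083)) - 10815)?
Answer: -7063/5002 ≈ -1.4120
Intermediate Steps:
X(m) = m**2
U = -1293 (U = 1**2*(-1293) = 1*(-1293) = -1293)
(36608 + U)/((-21278 - 1*(-7083)) - 10815) = (36608 - 1293)/((-21278 - 1*(-7083)) - 10815) = 35315/((-21278 + 7083) - 10815) = 35315/(-14195 - 10815) = 35315/(-25010) = 35315*(-1/25010) = -7063/5002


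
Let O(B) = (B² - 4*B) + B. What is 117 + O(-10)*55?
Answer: 7267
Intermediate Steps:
O(B) = B² - 3*B
117 + O(-10)*55 = 117 - 10*(-3 - 10)*55 = 117 - 10*(-13)*55 = 117 + 130*55 = 117 + 7150 = 7267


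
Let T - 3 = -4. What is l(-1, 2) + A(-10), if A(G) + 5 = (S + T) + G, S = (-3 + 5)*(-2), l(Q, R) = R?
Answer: -18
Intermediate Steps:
T = -1 (T = 3 - 4 = -1)
S = -4 (S = 2*(-2) = -4)
A(G) = -10 + G (A(G) = -5 + ((-4 - 1) + G) = -5 + (-5 + G) = -10 + G)
l(-1, 2) + A(-10) = 2 + (-10 - 10) = 2 - 20 = -18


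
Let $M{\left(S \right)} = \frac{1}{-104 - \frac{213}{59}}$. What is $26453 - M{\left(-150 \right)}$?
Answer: $\frac{167950156}{6349} \approx 26453.0$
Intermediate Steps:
$M{\left(S \right)} = - \frac{59}{6349}$ ($M{\left(S \right)} = \frac{1}{-104 - \frac{213}{59}} = \frac{1}{- \frac{6349}{59}} = - \frac{59}{6349}$)
$26453 - M{\left(-150 \right)} = 26453 - - \frac{59}{6349} = 26453 + \frac{59}{6349} = \frac{167950156}{6349}$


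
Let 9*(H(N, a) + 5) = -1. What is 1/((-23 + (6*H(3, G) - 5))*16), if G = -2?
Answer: -3/2816 ≈ -0.0010653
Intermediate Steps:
H(N, a) = -46/9 (H(N, a) = -5 + (⅑)*(-1) = -5 - ⅑ = -46/9)
1/((-23 + (6*H(3, G) - 5))*16) = 1/((-23 + (6*(-46/9) - 5))*16) = 1/((-23 + (-92/3 - 5))*16) = 1/((-23 - 107/3)*16) = 1/(-176/3*16) = 1/(-2816/3) = -3/2816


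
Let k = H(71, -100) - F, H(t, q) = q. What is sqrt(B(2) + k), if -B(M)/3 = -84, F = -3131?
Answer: 7*sqrt(67) ≈ 57.297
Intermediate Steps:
B(M) = 252 (B(M) = -3*(-84) = 252)
k = 3031 (k = -100 - 1*(-3131) = -100 + 3131 = 3031)
sqrt(B(2) + k) = sqrt(252 + 3031) = sqrt(3283) = 7*sqrt(67)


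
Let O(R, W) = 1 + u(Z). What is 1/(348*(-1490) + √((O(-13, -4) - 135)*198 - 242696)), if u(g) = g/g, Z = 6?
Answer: -51852/26886325943 - I*√269030/268863259430 ≈ -1.9286e-6 - 1.9292e-9*I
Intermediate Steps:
u(g) = 1
O(R, W) = 2 (O(R, W) = 1 + 1 = 2)
1/(348*(-1490) + √((O(-13, -4) - 135)*198 - 242696)) = 1/(348*(-1490) + √((2 - 135)*198 - 242696)) = 1/(-518520 + √(-133*198 - 242696)) = 1/(-518520 + √(-26334 - 242696)) = 1/(-518520 + √(-269030)) = 1/(-518520 + I*√269030)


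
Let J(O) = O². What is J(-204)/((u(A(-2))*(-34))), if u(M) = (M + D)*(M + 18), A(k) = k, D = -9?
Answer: 153/22 ≈ 6.9545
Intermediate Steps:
u(M) = (-9 + M)*(18 + M) (u(M) = (M - 9)*(M + 18) = (-9 + M)*(18 + M))
J(-204)/((u(A(-2))*(-34))) = (-204)²/(((-162 + (-2)² + 9*(-2))*(-34))) = 41616/(((-162 + 4 - 18)*(-34))) = 41616/((-176*(-34))) = 41616/5984 = 41616*(1/5984) = 153/22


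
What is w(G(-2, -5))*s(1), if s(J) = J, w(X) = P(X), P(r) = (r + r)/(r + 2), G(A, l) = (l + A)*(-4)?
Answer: 28/15 ≈ 1.8667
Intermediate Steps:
G(A, l) = -4*A - 4*l (G(A, l) = (A + l)*(-4) = -4*A - 4*l)
P(r) = 2*r/(2 + r) (P(r) = (2*r)/(2 + r) = 2*r/(2 + r))
w(X) = 2*X/(2 + X)
w(G(-2, -5))*s(1) = (2*(-4*(-2) - 4*(-5))/(2 + (-4*(-2) - 4*(-5))))*1 = (2*(8 + 20)/(2 + (8 + 20)))*1 = (2*28/(2 + 28))*1 = (2*28/30)*1 = (2*28*(1/30))*1 = (28/15)*1 = 28/15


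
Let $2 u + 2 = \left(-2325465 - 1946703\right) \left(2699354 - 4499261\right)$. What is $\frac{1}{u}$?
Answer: $\frac{1}{3844752544187} \approx 2.6009 \cdot 10^{-13}$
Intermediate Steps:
$u = 3844752544187$ ($u = -1 + \frac{\left(-2325465 - 1946703\right) \left(2699354 - 4499261\right)}{2} = -1 + \frac{\left(-4272168\right) \left(-1799907\right)}{2} = -1 + \frac{1}{2} \cdot 7689505088376 = -1 + 3844752544188 = 3844752544187$)
$\frac{1}{u} = \frac{1}{3844752544187}$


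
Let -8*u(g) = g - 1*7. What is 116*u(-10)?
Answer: 493/2 ≈ 246.50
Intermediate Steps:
u(g) = 7/8 - g/8 (u(g) = -(g - 1*7)/8 = -(g - 7)/8 = -(-7 + g)/8 = 7/8 - g/8)
116*u(-10) = 116*(7/8 - ⅛*(-10)) = 116*(7/8 + 5/4) = 116*(17/8) = 493/2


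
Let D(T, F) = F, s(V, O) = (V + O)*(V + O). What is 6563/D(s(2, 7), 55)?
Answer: 6563/55 ≈ 119.33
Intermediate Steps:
s(V, O) = (O + V)**2 (s(V, O) = (O + V)*(O + V) = (O + V)**2)
6563/D(s(2, 7), 55) = 6563/55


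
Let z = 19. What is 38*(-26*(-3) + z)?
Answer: 3686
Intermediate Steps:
38*(-26*(-3) + z) = 38*(-26*(-3) + 19) = 38*(78 + 19) = 38*97 = 3686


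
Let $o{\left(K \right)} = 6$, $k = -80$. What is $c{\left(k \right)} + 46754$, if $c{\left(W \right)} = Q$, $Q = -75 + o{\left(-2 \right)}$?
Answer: $46685$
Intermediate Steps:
$Q = -69$ ($Q = -75 + 6 = -69$)
$c{\left(W \right)} = -69$
$c{\left(k \right)} + 46754 = -69 + 46754 = 46685$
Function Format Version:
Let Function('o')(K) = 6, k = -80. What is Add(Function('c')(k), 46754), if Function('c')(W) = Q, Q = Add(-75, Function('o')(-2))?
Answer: 46685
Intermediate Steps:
Q = -69 (Q = Add(-75, 6) = -69)
Function('c')(W) = -69
Add(Function('c')(k), 46754) = Add(-69, 46754) = 46685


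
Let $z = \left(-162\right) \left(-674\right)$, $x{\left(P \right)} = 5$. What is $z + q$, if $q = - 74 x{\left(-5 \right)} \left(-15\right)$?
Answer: $114738$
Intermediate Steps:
$z = 109188$
$q = 5550$ ($q = \left(-74\right) 5 \left(-15\right) = \left(-370\right) \left(-15\right) = 5550$)
$z + q = 109188 + 5550 = 114738$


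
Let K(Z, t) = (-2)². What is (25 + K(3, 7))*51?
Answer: 1479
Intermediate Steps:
K(Z, t) = 4
(25 + K(3, 7))*51 = (25 + 4)*51 = 29*51 = 1479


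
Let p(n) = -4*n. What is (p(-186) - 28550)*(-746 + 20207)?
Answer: -541132566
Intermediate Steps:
(p(-186) - 28550)*(-746 + 20207) = (-4*(-186) - 28550)*(-746 + 20207) = (744 - 28550)*19461 = -27806*19461 = -541132566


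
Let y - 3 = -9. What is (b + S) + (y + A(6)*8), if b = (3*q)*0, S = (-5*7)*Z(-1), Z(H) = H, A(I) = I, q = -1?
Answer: 77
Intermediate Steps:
y = -6 (y = 3 - 9 = -6)
S = 35 (S = -5*7*(-1) = -35*(-1) = 35)
b = 0 (b = (3*(-1))*0 = -3*0 = 0)
(b + S) + (y + A(6)*8) = (0 + 35) + (-6 + 6*8) = 35 + (-6 + 48) = 35 + 42 = 77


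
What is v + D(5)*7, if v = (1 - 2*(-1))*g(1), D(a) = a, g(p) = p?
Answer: 38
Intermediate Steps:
v = 3 (v = (1 - 2*(-1))*1 = (1 + 2)*1 = 3*1 = 3)
v + D(5)*7 = 3 + 5*7 = 3 + 35 = 38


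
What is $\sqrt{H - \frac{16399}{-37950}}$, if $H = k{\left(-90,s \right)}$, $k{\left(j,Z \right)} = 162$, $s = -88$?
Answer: $\frac{\sqrt{17688858}}{330} \approx 12.745$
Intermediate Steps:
$H = 162$
$\sqrt{H - \frac{16399}{-37950}} = \sqrt{162 - \frac{16399}{-37950}} = \sqrt{162 - - \frac{713}{1650}} = \sqrt{162 + \frac{713}{1650}} = \sqrt{\frac{268013}{1650}} = \frac{\sqrt{17688858}}{330}$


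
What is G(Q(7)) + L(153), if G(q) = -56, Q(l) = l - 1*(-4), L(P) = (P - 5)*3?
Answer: 388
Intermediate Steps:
L(P) = -15 + 3*P (L(P) = (-5 + P)*3 = -15 + 3*P)
Q(l) = 4 + l (Q(l) = l + 4 = 4 + l)
G(Q(7)) + L(153) = -56 + (-15 + 3*153) = -56 + (-15 + 459) = -56 + 444 = 388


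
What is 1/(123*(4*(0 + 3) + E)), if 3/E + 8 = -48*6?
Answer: 296/436527 ≈ 0.00067808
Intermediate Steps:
E = -3/296 (E = 3/(-8 - 48*6) = 3/(-8 - 288) = 3/(-296) = 3*(-1/296) = -3/296 ≈ -0.010135)
1/(123*(4*(0 + 3) + E)) = 1/(123*(4*(0 + 3) - 3/296)) = 1/(123*(4*3 - 3/296)) = 1/(123*(12 - 3/296)) = 1/(123*(3549/296)) = 1/(436527/296) = 296/436527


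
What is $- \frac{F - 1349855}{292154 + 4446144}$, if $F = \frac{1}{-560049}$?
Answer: $\frac{377992471448}{1326839528301} \approx 0.28488$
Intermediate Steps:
$F = - \frac{1}{560049} \approx -1.7856 \cdot 10^{-6}$
$- \frac{F - 1349855}{292154 + 4446144} = - \frac{- \frac{1}{560049} - 1349855}{292154 + 4446144} = - \frac{-755984942896}{560049 \cdot 4738298} = \left(-1\right) \left(- \frac{377992471448}{1326839528301}\right) = \frac{377992471448}{1326839528301}$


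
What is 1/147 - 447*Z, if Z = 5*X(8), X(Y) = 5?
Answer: -1642724/147 ≈ -11175.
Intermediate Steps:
Z = 25 (Z = 5*5 = 25)
1/147 - 447*Z = 1/147 - 447*25 = 1/147 - 11175 = -1642724/147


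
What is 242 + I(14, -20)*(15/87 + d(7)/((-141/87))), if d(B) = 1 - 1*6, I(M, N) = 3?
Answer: 343166/1363 ≈ 251.77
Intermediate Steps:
d(B) = -5 (d(B) = 1 - 6 = -5)
242 + I(14, -20)*(15/87 + d(7)/((-141/87))) = 242 + 3*(15/87 - 5/((-141/87))) = 242 + 3*(15*(1/87) - 5/((-141*1/87))) = 242 + 3*(5/29 - 5/(-47/29)) = 242 + 3*(5/29 - 5*(-29/47)) = 242 + 3*(5/29 + 145/47) = 242 + 3*(4440/1363) = 242 + 13320/1363 = 343166/1363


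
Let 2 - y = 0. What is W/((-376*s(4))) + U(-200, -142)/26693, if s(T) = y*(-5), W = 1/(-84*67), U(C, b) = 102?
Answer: 2158423867/564858047040 ≈ 0.0038212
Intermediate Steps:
y = 2 (y = 2 - 1*0 = 2 + 0 = 2)
W = -1/5628 (W = 1/(-5628) = -1/5628 ≈ -0.00017768)
s(T) = -10 (s(T) = 2*(-5) = -10)
W/((-376*s(4))) + U(-200, -142)/26693 = -1/(5628*((-376*(-10)))) + 102/26693 = -1/5628/3760 + 102*(1/26693) = -1/5628*1/3760 + 102/26693 = -1/21161280 + 102/26693 = 2158423867/564858047040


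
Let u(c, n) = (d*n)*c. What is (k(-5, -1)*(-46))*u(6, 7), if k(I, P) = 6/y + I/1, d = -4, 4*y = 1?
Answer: 146832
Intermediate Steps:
y = 1/4 (y = (1/4)*1 = 1/4 ≈ 0.25000)
k(I, P) = 24 + I (k(I, P) = 6/(1/4) + I/1 = 6*4 + I*1 = 24 + I)
u(c, n) = -4*c*n (u(c, n) = (-4*n)*c = -4*c*n)
(k(-5, -1)*(-46))*u(6, 7) = ((24 - 5)*(-46))*(-4*6*7) = (19*(-46))*(-168) = -874*(-168) = 146832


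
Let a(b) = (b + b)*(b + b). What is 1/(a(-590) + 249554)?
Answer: 1/1641954 ≈ 6.0903e-7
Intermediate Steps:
a(b) = 4*b² (a(b) = (2*b)*(2*b) = 4*b²)
1/(a(-590) + 249554) = 1/(4*(-590)² + 249554) = 1/(4*348100 + 249554) = 1/(1392400 + 249554) = 1/1641954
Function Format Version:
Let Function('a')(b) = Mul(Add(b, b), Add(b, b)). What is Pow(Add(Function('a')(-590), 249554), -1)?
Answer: Rational(1, 1641954) ≈ 6.0903e-7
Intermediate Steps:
Function('a')(b) = Mul(4, Pow(b, 2)) (Function('a')(b) = Mul(Mul(2, b), Mul(2, b)) = Mul(4, Pow(b, 2)))
Pow(Add(Function('a')(-590), 249554), -1) = Pow(Add(Mul(4, Pow(-590, 2)), 249554), -1) = Pow(Add(Mul(4, 348100), 249554), -1) = Pow(Add(1392400, 249554), -1) = Pow(1641954, -1) = Rational(1, 1641954)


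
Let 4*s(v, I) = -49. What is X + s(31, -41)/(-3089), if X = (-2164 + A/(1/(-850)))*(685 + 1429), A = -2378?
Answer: 52741011495473/12356 ≈ 4.2685e+9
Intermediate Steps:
s(v, I) = -49/4 (s(v, I) = (¼)*(-49) = -49/4)
X = 4268453504 (X = (-2164 - 2378/(1/(-850)))*(685 + 1429) = (-2164 - 2378/(-1/850))*2114 = (-2164 - 2378*(-850))*2114 = (-2164 + 2021300)*2114 = 2019136*2114 = 4268453504)
X + s(31, -41)/(-3089) = 4268453504 - 49/4/(-3089) = 4268453504 - 49/4*(-1/3089) = 4268453504 + 49/12356 = 52741011495473/12356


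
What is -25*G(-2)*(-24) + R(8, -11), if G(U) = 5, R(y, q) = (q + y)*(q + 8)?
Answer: 3009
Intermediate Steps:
R(y, q) = (8 + q)*(q + y) (R(y, q) = (q + y)*(8 + q) = (8 + q)*(q + y))
-25*G(-2)*(-24) + R(8, -11) = -25*5*(-24) + ((-11)² + 8*(-11) + 8*8 - 11*8) = -125*(-24) + (121 - 88 + 64 - 88) = 3000 + 9 = 3009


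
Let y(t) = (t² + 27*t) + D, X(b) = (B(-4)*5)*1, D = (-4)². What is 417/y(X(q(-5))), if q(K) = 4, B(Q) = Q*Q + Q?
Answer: 417/5236 ≈ 0.079641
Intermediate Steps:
D = 16
B(Q) = Q + Q² (B(Q) = Q² + Q = Q + Q²)
X(b) = 60 (X(b) = (-4*(1 - 4)*5)*1 = (-4*(-3)*5)*1 = (12*5)*1 = 60*1 = 60)
y(t) = 16 + t² + 27*t (y(t) = (t² + 27*t) + 16 = 16 + t² + 27*t)
417/y(X(q(-5))) = 417/(16 + 60² + 27*60) = 417/(16 + 3600 + 1620) = 417/5236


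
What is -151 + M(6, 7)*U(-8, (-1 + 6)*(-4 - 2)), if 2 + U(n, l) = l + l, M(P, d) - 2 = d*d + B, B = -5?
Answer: -3003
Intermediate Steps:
M(P, d) = -3 + d**2 (M(P, d) = 2 + (d*d - 5) = 2 + (d**2 - 5) = 2 + (-5 + d**2) = -3 + d**2)
U(n, l) = -2 + 2*l (U(n, l) = -2 + (l + l) = -2 + 2*l)
-151 + M(6, 7)*U(-8, (-1 + 6)*(-4 - 2)) = -151 + (-3 + 7**2)*(-2 + 2*((-1 + 6)*(-4 - 2))) = -151 + (-3 + 49)*(-2 + 2*(5*(-6))) = -151 + 46*(-2 + 2*(-30)) = -151 + 46*(-2 - 60) = -151 + 46*(-62) = -151 - 2852 = -3003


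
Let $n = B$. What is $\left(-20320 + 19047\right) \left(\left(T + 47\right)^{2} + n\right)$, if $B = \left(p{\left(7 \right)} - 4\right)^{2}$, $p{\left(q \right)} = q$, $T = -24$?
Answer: $-684874$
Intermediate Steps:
$B = 9$ ($B = \left(7 - 4\right)^{2} = 3^{2} = 9$)
$n = 9$
$\left(-20320 + 19047\right) \left(\left(T + 47\right)^{2} + n\right) = \left(-20320 + 19047\right) \left(\left(-24 + 47\right)^{2} + 9\right) = - 1273 \left(23^{2} + 9\right) = - 1273 \left(529 + 9\right) = \left(-1273\right) 538 = -684874$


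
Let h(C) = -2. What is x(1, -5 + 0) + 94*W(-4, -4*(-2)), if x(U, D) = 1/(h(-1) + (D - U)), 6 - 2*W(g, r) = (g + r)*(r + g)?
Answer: -3761/8 ≈ -470.13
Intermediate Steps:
W(g, r) = 3 - (g + r)²/2 (W(g, r) = 3 - (g + r)*(r + g)/2 = 3 - (g + r)*(g + r)/2 = 3 - (g + r)²/2)
x(U, D) = 1/(-2 + D - U) (x(U, D) = 1/(-2 + (D - U)) = 1/(-2 + D - U))
x(1, -5 + 0) + 94*W(-4, -4*(-2)) = 1/(-2 + (-5 + 0) - 1*1) + 94*(3 - (-4 - 4*(-2))²/2) = 1/(-2 - 5 - 1) + 94*(3 - (-4 + 8)²/2) = 1/(-8) + 94*(3 - ½*4²) = -⅛ + 94*(3 - ½*16) = -⅛ + 94*(3 - 8) = -⅛ + 94*(-5) = -⅛ - 470 = -3761/8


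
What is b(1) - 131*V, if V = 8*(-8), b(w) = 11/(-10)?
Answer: 83829/10 ≈ 8382.9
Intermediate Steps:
b(w) = -11/10 (b(w) = 11*(-⅒) = -11/10)
V = -64
b(1) - 131*V = -11/10 - 131*(-64) = -11/10 + 8384 = 83829/10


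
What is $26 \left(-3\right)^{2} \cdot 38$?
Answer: $8892$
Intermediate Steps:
$26 \left(-3\right)^{2} \cdot 38 = 26 \cdot 9 \cdot 38 = 234 \cdot 38 = 8892$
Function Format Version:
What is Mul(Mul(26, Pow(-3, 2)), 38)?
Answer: 8892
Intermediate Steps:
Mul(Mul(26, Pow(-3, 2)), 38) = Mul(Mul(26, 9), 38) = Mul(234, 38) = 8892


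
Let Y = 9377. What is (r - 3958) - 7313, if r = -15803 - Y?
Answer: -36451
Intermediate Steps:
r = -25180 (r = -15803 - 1*9377 = -15803 - 9377 = -25180)
(r - 3958) - 7313 = (-25180 - 3958) - 7313 = -29138 - 7313 = -36451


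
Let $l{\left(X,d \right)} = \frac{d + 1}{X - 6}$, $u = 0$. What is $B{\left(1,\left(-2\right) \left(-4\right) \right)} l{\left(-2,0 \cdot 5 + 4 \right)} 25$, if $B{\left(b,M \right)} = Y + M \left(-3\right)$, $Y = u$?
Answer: $375$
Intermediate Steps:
$Y = 0$
$B{\left(b,M \right)} = - 3 M$ ($B{\left(b,M \right)} = 0 + M \left(-3\right) = 0 - 3 M = - 3 M$)
$l{\left(X,d \right)} = \frac{1 + d}{-6 + X}$
$B{\left(1,\left(-2\right) \left(-4\right) \right)} l{\left(-2,0 \cdot 5 + 4 \right)} 25 = - 3 \left(\left(-2\right) \left(-4\right)\right) \frac{1 + \left(0 \cdot 5 + 4\right)}{-6 - 2} \cdot 25 = \left(-3\right) 8 \frac{1 + \left(0 + 4\right)}{-8} \cdot 25 = - 24 \left(- \frac{1 + 4}{8}\right) 25 = - 24 \left(\left(- \frac{1}{8}\right) 5\right) 25 = \left(-24\right) \left(- \frac{5}{8}\right) 25 = 15 \cdot 25 = 375$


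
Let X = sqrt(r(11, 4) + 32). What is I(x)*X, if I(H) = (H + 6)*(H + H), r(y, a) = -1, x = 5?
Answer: 110*sqrt(31) ≈ 612.45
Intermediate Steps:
I(H) = 2*H*(6 + H) (I(H) = (6 + H)*(2*H) = 2*H*(6 + H))
X = sqrt(31) (X = sqrt(-1 + 32) = sqrt(31) ≈ 5.5678)
I(x)*X = (2*5*(6 + 5))*sqrt(31) = (2*5*11)*sqrt(31) = 110*sqrt(31)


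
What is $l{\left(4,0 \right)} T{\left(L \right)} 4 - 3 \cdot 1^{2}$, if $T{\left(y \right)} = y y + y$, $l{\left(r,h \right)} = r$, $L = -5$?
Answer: $317$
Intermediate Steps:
$T{\left(y \right)} = y + y^{2}$ ($T{\left(y \right)} = y^{2} + y = y + y^{2}$)
$l{\left(4,0 \right)} T{\left(L \right)} 4 - 3 \cdot 1^{2} = 4 \left(- 5 \left(1 - 5\right)\right) 4 - 3 \cdot 1^{2} = 4 \left(\left(-5\right) \left(-4\right)\right) 4 - 3 = 4 \cdot 20 \cdot 4 - 3 = 80 \cdot 4 - 3 = 320 - 3 = 317$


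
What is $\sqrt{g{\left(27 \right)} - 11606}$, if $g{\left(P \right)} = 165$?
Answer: $i \sqrt{11441} \approx 106.96 i$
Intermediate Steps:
$\sqrt{g{\left(27 \right)} - 11606} = \sqrt{165 - 11606} = \sqrt{-11441} = i \sqrt{11441}$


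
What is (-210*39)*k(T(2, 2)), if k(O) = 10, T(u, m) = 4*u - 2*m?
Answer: -81900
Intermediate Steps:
T(u, m) = -2*m + 4*u
(-210*39)*k(T(2, 2)) = -210*39*10 = -8190*10 = -81900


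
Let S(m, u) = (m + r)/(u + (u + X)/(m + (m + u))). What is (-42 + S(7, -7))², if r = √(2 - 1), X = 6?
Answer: 1162084/625 ≈ 1859.3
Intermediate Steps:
r = 1 (r = √1 = 1)
S(m, u) = (1 + m)/(u + (6 + u)/(u + 2*m)) (S(m, u) = (m + 1)/(u + (u + 6)/(m + (m + u))) = (1 + m)/(u + (6 + u)/(u + 2*m)))
(-42 + S(7, -7))² = (-42 + (-7 + 2*7 + 2*7² + 7*(-7))/(6 - 7 + (-7)² + 2*7*(-7)))² = (-42 + (-7 + 14 + 2*49 - 49)/(6 - 7 + 49 - 98))² = (-42 + (-7 + 14 + 98 - 49)/(-50))² = (-42 - 1/50*56)² = (-42 - 28/25)² = (-1078/25)² = 1162084/625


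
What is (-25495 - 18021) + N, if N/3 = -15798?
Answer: -90910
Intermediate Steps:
N = -47394 (N = 3*(-15798) = -47394)
(-25495 - 18021) + N = (-25495 - 18021) - 47394 = -43516 - 47394 = -90910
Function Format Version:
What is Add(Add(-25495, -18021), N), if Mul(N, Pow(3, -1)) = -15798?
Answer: -90910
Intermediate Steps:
N = -47394 (N = Mul(3, -15798) = -47394)
Add(Add(-25495, -18021), N) = Add(Add(-25495, -18021), -47394) = Add(-43516, -47394) = -90910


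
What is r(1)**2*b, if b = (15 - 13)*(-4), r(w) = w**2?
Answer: -8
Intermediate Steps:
b = -8 (b = 2*(-4) = -8)
r(1)**2*b = (1**2)**2*(-8) = 1**2*(-8) = 1*(-8) = -8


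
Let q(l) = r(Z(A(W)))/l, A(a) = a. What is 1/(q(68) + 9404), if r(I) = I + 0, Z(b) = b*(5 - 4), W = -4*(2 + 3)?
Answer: 17/159863 ≈ 0.00010634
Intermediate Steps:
W = -20 (W = -4*5 = -20)
Z(b) = b (Z(b) = b*1 = b)
r(I) = I
q(l) = -20/l
1/(q(68) + 9404) = 1/(-20/68 + 9404) = 1/(-20*1/68 + 9404) = 1/(-5/17 + 9404) = 1/(159863/17) = 17/159863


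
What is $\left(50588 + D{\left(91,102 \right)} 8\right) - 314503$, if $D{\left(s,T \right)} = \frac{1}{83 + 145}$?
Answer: $- \frac{15043153}{57} \approx -2.6392 \cdot 10^{5}$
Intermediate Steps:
$D{\left(s,T \right)} = \frac{1}{228}$
$\left(50588 + D{\left(91,102 \right)} 8\right) - 314503 = \left(50588 + \frac{1}{228} \cdot 8\right) - 314503 = \left(50588 + \frac{2}{57}\right) - 314503 = \frac{2883518}{57} - 314503 = - \frac{15043153}{57}$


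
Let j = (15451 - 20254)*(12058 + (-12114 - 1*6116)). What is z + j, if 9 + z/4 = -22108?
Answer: 29555648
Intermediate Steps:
z = -88468 (z = -36 + 4*(-22108) = -36 - 88432 = -88468)
j = 29644116 (j = -4803*(12058 + (-12114 - 6116)) = -4803*(12058 - 18230) = -4803*(-6172) = 29644116)
z + j = -88468 + 29644116 = 29555648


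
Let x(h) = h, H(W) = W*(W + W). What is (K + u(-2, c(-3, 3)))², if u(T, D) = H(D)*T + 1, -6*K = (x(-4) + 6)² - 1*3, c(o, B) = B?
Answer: 44521/36 ≈ 1236.7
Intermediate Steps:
H(W) = 2*W² (H(W) = W*(2*W) = 2*W²)
K = -⅙ (K = -((-4 + 6)² - 1*3)/6 = -(2² - 3)/6 = -(4 - 3)/6 = -⅙*1 = -⅙ ≈ -0.16667)
u(T, D) = 1 + 2*T*D² (u(T, D) = (2*D²)*T + 1 = 2*T*D² + 1 = 1 + 2*T*D²)
(K + u(-2, c(-3, 3)))² = (-⅙ + (1 + 2*(-2)*3²))² = (-⅙ + (1 + 2*(-2)*9))² = (-⅙ + (1 - 36))² = (-⅙ - 35)² = (-211/6)² = 44521/36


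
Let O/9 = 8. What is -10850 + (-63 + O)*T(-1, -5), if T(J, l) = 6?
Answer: -10796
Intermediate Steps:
O = 72 (O = 9*8 = 72)
-10850 + (-63 + O)*T(-1, -5) = -10850 + (-63 + 72)*6 = -10850 + 9*6 = -10850 + 54 = -10796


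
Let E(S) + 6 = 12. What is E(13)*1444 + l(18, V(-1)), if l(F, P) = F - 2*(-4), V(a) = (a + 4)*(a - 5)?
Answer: 8690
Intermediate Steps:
E(S) = 6 (E(S) = -6 + 12 = 6)
V(a) = (-5 + a)*(4 + a) (V(a) = (4 + a)*(-5 + a) = (-5 + a)*(4 + a))
l(F, P) = 8 + F (l(F, P) = F + 8 = 8 + F)
E(13)*1444 + l(18, V(-1)) = 6*1444 + (8 + 18) = 8664 + 26 = 8690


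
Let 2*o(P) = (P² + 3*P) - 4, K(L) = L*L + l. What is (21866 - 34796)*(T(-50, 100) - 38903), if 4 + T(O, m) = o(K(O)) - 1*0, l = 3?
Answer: -40048735500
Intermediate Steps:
K(L) = 3 + L² (K(L) = L*L + 3 = L² + 3 = 3 + L²)
o(P) = -2 + P²/2 + 3*P/2 (o(P) = ((P² + 3*P) - 4)/2 = (-4 + P² + 3*P)/2 = -2 + P²/2 + 3*P/2)
T(O, m) = -3/2 + (3 + O²)²/2 + 3*O²/2 (T(O, m) = -4 + ((-2 + (3 + O²)²/2 + 3*(3 + O²)/2) - 1*0) = -4 + ((-2 + (3 + O²)²/2 + (9/2 + 3*O²/2)) + 0) = -4 + ((5/2 + (3 + O²)²/2 + 3*O²/2) + 0) = -4 + (5/2 + (3 + O²)²/2 + 3*O²/2) = -3/2 + (3 + O²)²/2 + 3*O²/2)
(21866 - 34796)*(T(-50, 100) - 38903) = (21866 - 34796)*((3 + (½)*(-50)⁴ + (9/2)*(-50)²) - 38903) = -12930*((3 + (½)*6250000 + (9/2)*2500) - 38903) = -12930*((3 + 3125000 + 11250) - 38903) = -12930*(3136253 - 38903) = -12930*3097350 = -40048735500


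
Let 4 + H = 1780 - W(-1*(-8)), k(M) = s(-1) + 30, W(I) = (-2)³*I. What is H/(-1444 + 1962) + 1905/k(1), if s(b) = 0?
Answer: 34733/518 ≈ 67.052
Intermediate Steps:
W(I) = -8*I
k(M) = 30 (k(M) = 0 + 30 = 30)
H = 1840 (H = -4 + (1780 - (-8)*(-1*(-8))) = -4 + (1780 - (-8)*8) = -4 + (1780 - 1*(-64)) = -4 + (1780 + 64) = -4 + 1844 = 1840)
H/(-1444 + 1962) + 1905/k(1) = 1840/(-1444 + 1962) + 1905/30 = 1840/518 + 1905*(1/30) = 1840*(1/518) + 127/2 = 920/259 + 127/2 = 34733/518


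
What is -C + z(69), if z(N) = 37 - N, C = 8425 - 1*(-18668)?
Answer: -27125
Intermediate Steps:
C = 27093 (C = 8425 + 18668 = 27093)
-C + z(69) = -1*27093 + (37 - 1*69) = -27093 + (37 - 69) = -27093 - 32 = -27125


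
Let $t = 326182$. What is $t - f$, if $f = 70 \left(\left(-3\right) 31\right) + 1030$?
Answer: $331662$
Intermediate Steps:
$f = -5480$ ($f = 70 \left(-93\right) + 1030 = -6510 + 1030 = -5480$)
$t - f = 326182 - -5480 = 326182 + 5480 = 331662$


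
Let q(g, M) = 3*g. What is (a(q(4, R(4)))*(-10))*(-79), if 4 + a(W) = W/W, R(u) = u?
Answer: -2370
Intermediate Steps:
a(W) = -3 (a(W) = -4 + W/W = -4 + 1 = -3)
(a(q(4, R(4)))*(-10))*(-79) = -3*(-10)*(-79) = 30*(-79) = -2370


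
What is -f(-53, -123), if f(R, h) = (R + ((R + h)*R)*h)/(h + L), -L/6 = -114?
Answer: 1147397/561 ≈ 2045.3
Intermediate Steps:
L = 684 (L = -6*(-114) = 684)
f(R, h) = (R + R*h*(R + h))/(684 + h) (f(R, h) = (R + ((R + h)*R)*h)/(h + 684) = (R + (R*(R + h))*h)/(684 + h) = (R + R*h*(R + h))/(684 + h))
-f(-53, -123) = -(-53)*(1 + (-123)² - 53*(-123))/(684 - 123) = -(-53)*(1 + 15129 + 6519)/561 = -(-53)*21649/561 = -1*(-1147397/561) = 1147397/561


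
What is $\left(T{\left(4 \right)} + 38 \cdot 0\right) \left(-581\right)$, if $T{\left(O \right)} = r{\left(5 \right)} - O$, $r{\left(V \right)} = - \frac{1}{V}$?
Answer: $\frac{12201}{5} \approx 2440.2$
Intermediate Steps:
$T{\left(O \right)} = - \frac{1}{5} - O$
$\left(T{\left(4 \right)} + 38 \cdot 0\right) \left(-581\right) = \left(\left(- \frac{1}{5} - 4\right) + 38 \cdot 0\right) \left(-581\right) = \left(\left(- \frac{1}{5} - 4\right) + 0\right) \left(-581\right) = \left(- \frac{21}{5} + 0\right) \left(-581\right) = \left(- \frac{21}{5}\right) \left(-581\right) = \frac{12201}{5}$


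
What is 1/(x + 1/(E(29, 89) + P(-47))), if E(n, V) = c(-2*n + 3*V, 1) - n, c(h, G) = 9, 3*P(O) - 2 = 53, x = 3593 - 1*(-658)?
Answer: 5/21252 ≈ 0.00023527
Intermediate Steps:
x = 4251 (x = 3593 + 658 = 4251)
P(O) = 55/3 (P(O) = ⅔ + (⅓)*53 = ⅔ + 53/3 = 55/3)
E(n, V) = 9 - n
1/(x + 1/(E(29, 89) + P(-47))) = 1/(4251 + 1/((9 - 1*29) + 55/3)) = 1/(4251 + 1/((9 - 29) + 55/3)) = 1/(4251 + 1/(-20 + 55/3)) = 1/(4251 + 1/(-5/3)) = 1/(4251 - ⅗) = 1/(21252/5) = 5/21252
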